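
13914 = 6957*2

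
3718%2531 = 1187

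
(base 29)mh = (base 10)655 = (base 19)1f9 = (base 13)3b5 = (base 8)1217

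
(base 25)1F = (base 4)220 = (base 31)19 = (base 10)40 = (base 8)50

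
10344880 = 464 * 22295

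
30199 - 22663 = 7536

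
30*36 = 1080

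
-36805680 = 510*(-72168)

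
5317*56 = 297752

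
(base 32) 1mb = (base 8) 3313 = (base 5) 23424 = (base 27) 2ab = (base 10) 1739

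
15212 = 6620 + 8592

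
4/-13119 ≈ -0.000305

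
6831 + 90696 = 97527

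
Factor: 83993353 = 31^1 * 79^1 * 34297^1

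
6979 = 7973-994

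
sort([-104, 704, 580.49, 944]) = [-104, 580.49, 704, 944]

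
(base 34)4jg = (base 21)bkf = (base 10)5286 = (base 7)21261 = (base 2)1010010100110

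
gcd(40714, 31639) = 1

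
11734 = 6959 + 4775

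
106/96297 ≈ 0.00110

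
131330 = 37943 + 93387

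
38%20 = 18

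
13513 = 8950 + 4563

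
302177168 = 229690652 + 72486516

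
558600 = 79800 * 7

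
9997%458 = 379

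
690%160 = 50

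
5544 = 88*63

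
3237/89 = 36+33/89 ≈ 36.37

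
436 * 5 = 2180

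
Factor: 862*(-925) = -1*2^1*5^2*37^1*431^1 = -797350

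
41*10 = 410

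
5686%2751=184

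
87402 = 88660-1258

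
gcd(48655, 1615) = 5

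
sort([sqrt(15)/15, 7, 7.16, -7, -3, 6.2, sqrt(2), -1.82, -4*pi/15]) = [-7, -3, -1.82, -4*pi/15, sqrt(15)/15, sqrt(2), 6.2, 7, 7.16]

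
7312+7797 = 15109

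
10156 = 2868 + 7288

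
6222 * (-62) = -385764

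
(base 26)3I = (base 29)39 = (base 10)96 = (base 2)1100000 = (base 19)51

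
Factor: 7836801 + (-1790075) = 2^1 * 7^1 * 521^1 * 829^1 = 6046726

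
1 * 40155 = 40155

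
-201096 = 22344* (-9)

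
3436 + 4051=7487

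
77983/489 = 159 + 232/489≈159.47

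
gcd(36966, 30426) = 6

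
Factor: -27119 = -1*47^1*577^1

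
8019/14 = 572 + 11/14 ≈ 572.79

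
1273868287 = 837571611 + 436296676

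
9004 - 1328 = 7676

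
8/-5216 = -1/652 ≈ -0.00153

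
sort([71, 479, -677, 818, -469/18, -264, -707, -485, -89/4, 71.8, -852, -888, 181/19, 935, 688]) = [-888, -852, -707, -677, -485, -264, -469/18, -89/4, 181/19, 71, 71.8, 479, 688, 818, 935]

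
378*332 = 125496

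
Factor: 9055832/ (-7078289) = -1*2^3*17^1*59^ (-1)*66587^1*119971^ (-1)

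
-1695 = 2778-4473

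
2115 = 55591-53476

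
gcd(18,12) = 6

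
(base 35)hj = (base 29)l5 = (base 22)15k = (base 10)614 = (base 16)266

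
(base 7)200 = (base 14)70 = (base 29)3b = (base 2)1100010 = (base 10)98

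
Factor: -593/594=-1*2^(-1)*3^(-3)*11^(-1)*593^1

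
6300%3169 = 3131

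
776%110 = 6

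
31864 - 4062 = 27802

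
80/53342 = 40/26671≈0.00150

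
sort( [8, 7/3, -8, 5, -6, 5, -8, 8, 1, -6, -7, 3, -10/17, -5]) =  [-8, -8, -7, -6, -6, -5, -10/17, 1, 7/3, 3, 5, 5, 8, 8]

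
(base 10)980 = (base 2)1111010100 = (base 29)14n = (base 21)24e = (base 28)170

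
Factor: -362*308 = -1*2^3*7^1*11^1*181^1 = -111496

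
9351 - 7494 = 1857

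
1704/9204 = 142/767 ≈ 0.185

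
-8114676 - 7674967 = -15789643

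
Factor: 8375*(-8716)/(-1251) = 2^2*3^(-2)*5^3*67^1*139^(-1)*2179^1 = 72996500/1251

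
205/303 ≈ 0.677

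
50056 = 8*6257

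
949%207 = 121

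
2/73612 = 1/36806 ≈ 0.0000272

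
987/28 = 35+1/4 = 35.25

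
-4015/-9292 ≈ 0.432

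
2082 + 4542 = 6624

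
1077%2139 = 1077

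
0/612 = 0 = 0.00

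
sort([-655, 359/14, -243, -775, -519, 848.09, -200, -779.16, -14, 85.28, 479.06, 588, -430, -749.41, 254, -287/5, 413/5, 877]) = [-779.16, -775, -749.41, -655, -519, -430, -243, -200, -287/5, -14, 359/14, 413/5, 85.28, 254, 479.06, 588, 848.09, 877]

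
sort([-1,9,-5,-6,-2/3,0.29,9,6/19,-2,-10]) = [-10,-6,-5,-2,-1,-2/3,0.29,6/19,9,9]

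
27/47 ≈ 0.574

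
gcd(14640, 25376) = 976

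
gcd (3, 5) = 1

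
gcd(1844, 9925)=1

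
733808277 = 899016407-165208130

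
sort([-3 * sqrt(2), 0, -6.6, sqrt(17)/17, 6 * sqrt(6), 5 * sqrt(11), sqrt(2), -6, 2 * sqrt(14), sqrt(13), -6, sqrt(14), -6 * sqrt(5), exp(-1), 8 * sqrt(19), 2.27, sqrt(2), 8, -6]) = [-6 * sqrt(5), -6.6, -6, -6, -6, -3 * sqrt(2), 0, sqrt(17)/17, exp(-1), sqrt(2), sqrt(2), 2.27, sqrt(13), sqrt(14), 2 * sqrt(14), 8, 6 * sqrt(6), 5 * sqrt(11), 8 * sqrt(19)]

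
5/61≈0.0820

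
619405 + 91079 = 710484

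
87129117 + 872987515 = 960116632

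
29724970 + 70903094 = 100628064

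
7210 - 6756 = 454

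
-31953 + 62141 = 30188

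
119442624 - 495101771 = -375659147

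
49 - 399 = -350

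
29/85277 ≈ 0.000340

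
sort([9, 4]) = [4, 9]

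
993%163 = 15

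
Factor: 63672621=3^1*21224207^1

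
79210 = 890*89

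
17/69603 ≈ 0.000244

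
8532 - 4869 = 3663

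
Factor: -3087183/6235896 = -1*2^(-3)*11^1*17^1*5503^1*259829^(-1) = -1029061/2078632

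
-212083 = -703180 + 491097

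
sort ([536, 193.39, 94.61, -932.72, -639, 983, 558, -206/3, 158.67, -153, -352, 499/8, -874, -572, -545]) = [-932.72, -874, -639, -572, -545, -352, -153, -206/3, 499/8, 94.61, 158.67, 193.39, 536, 558, 983]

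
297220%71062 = 12972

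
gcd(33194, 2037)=7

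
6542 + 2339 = 8881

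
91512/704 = 11439/88 ≈ 129.99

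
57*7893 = 449901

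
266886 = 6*44481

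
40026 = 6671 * 6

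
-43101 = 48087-91188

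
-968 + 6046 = 5078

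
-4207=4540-8747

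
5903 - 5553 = 350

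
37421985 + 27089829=64511814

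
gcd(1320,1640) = 40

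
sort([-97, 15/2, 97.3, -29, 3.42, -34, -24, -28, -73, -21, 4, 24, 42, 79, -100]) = [-100, -97, -73, -34, -29, -28, -24, -21, 3.42, 4, 15/2, 24, 42, 79, 97.3]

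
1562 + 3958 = 5520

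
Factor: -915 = -1 * 3^1 * 5^1 * 61^1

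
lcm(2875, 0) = 0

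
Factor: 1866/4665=2^1*5^(-1)=2/5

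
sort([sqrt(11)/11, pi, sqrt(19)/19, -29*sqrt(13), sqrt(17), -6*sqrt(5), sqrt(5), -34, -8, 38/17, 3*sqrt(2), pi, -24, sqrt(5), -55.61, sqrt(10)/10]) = [-29*sqrt(13), -55.61, -34, -24, -6*sqrt(5), -8, sqrt(19)/19, sqrt(11)/11, sqrt(10)/10, 38/17, sqrt(5), sqrt(5), pi, pi, sqrt(17), 3*sqrt(2)]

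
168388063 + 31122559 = 199510622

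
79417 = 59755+19662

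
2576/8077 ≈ 0.319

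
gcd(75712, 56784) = 18928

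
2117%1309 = 808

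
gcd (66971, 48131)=1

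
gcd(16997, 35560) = 1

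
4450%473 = 193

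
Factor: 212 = 2^2 * 53^1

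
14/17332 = 1/1238≈0.000808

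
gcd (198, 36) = 18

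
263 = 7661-7398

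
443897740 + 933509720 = 1377407460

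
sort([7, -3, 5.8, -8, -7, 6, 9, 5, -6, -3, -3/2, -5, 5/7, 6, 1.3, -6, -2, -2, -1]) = [-8, -7, -6, -6, -5, -3, -3, -2, -2, -3/2, -1, 5/7, 1.3, 5, 5.8, 6, 6, 7, 9]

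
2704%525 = 79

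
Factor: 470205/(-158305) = -1 * 3^7 * 7^(-1) * 43^1 * 4523^(-1) = -94041/31661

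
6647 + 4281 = 10928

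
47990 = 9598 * 5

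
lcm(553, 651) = 51429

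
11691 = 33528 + -21837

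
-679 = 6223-6902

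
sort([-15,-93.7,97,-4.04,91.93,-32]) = [-93.7,-32,-15,-4.04,91.93,97]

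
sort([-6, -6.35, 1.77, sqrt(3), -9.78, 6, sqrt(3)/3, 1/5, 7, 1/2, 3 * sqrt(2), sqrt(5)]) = [-9.78, -6.35, -6, 1/5, 1/2, sqrt(3)/3, sqrt(3), 1.77, sqrt(5), 3 * sqrt(2), 6, 7]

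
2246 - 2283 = -37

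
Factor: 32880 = 2^4*3^1*5^1*137^1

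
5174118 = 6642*779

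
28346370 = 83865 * 338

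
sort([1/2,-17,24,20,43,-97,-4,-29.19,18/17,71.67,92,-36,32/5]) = [-97,-36,-29.19,-17,-4,1/2,18/17,32/5,20,24,43,71.67,92]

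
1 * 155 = 155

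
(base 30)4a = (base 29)4e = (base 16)82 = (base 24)5a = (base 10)130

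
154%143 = 11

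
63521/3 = 21173 + 2/3 ≈ 21173.67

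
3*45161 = 135483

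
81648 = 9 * 9072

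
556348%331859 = 224489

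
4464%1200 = 864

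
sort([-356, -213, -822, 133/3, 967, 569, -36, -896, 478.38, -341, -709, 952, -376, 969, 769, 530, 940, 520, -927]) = [-927, -896, -822, -709, -376, -356, -341, -213, -36, 133/3, 478.38, 520, 530, 569, 769, 940, 952, 967, 969]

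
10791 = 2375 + 8416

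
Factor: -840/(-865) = 2^3*3^1*7^1*173^(-1) = 168/173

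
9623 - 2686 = 6937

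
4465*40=178600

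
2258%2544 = 2258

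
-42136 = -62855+20719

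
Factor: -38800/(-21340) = 2^2*5^1*11^(-1) = 20/11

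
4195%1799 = 597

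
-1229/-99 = 12 + 41/99≈12.41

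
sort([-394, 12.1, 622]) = [-394, 12.1, 622]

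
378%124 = 6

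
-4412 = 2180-6592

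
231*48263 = 11148753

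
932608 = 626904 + 305704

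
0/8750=0=0.00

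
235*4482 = 1053270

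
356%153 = 50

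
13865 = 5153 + 8712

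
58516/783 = 74+574/783 ≈ 74.73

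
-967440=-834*1160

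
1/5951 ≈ 0.000168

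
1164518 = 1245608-81090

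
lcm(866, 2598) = 2598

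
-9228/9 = -3076/3 ≈ -1025.33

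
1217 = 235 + 982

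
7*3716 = 26012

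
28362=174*163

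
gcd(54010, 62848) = 982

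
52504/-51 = -1029 - 25/51≈-1029.49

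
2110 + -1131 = 979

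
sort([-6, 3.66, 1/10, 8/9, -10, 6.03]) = [-10, -6, 1/10, 8/9, 3.66, 6.03]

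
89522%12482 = 2148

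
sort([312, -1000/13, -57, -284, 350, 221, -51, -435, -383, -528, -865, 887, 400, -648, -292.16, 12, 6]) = [-865, -648, -528, -435, -383, -292.16, -284, -1000/13, -57, -51, 6, 12, 221, 312, 350, 400, 887]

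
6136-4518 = 1618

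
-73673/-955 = 77 + 138/955 ≈ 77.14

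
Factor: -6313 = -1*59^1*107^1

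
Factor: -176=-1 * 2^4 * 11^1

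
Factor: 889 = 7^1*127^1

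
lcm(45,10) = 90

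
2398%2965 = 2398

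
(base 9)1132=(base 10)839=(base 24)1an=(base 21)1ik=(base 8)1507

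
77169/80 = 964 + 49/80 ≈ 964.61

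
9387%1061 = 899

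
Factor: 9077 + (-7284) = 11^1 * 163^1 = 1793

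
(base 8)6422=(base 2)110100010010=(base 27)4fp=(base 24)5ja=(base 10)3346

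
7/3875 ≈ 0.00181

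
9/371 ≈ 0.0243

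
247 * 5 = 1235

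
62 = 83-21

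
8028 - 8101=-73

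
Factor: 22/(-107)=-1*2^1*11^1*107^(-1)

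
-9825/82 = -119 - 67/82 ≈ -119.82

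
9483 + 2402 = 11885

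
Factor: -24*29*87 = -1*2^3*3^2*29^2 = -60552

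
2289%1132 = 25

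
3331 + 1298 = 4629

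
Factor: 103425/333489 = 5^2*7^1*13^(-1)*17^(-1)*197^1*503^(-1) = 34475/111163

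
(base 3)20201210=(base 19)db6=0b1001100101100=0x132c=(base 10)4908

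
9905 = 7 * 1415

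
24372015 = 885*27539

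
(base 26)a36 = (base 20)h24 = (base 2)1101010111100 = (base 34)5va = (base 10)6844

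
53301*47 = 2505147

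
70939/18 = 3941 + 1/18≈3941.06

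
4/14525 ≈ 0.000275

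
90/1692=5/94 ≈ 0.0532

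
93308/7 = 13329+5/7 ≈ 13329.71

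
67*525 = 35175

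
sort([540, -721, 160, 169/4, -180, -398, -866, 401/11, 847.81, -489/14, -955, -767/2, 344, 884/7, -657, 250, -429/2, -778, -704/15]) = [-955, -866, -778, -721, -657, -398, -767/2, -429/2, -180, -704/15, -489/14, 401/11, 169/4, 884/7, 160, 250, 344, 540, 847.81]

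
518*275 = 142450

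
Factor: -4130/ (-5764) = 2^ (-1)*5^1*7^1*11^ (-1)*59^1*131^ (-1) = 2065/2882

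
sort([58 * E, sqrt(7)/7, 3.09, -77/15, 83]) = [-77/15, sqrt(7)/7, 3.09, 83, 58 * E]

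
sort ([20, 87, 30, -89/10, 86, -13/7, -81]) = [-81, -89/10, -13/7, 20, 30, 86, 87]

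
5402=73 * 74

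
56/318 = 28/159 ≈ 0.176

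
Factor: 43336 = 2^3 * 5417^1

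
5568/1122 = 4 + 180/187 ≈ 4.96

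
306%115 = 76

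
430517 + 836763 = 1267280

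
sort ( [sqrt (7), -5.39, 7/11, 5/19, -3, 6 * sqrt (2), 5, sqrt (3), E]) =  [-5.39, -3, 5/19, 7/11, sqrt (3), sqrt (7), E, 5, 6 * sqrt (2)]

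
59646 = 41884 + 17762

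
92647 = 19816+72831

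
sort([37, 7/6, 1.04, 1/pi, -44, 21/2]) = [-44, 1/pi, 1.04, 7/6, 21/2, 37]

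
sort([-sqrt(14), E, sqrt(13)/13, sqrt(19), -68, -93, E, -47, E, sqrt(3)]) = [-93, -68, -47, -sqrt(14), sqrt(13)/13, sqrt(3), E, E, E, sqrt(19)]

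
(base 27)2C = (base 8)102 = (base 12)56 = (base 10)66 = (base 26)2E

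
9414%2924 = 642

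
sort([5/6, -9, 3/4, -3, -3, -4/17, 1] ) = [-9, -3, -3, -4/17, 3/4, 5/6, 1] 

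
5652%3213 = 2439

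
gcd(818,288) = 2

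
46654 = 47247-593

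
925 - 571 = 354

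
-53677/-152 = 353 + 21/152 ≈ 353.14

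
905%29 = 6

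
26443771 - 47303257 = -20859486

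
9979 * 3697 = 36892363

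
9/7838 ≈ 0.00115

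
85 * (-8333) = -708305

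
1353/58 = 23 + 19/58 ≈ 23.33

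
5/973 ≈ 0.00514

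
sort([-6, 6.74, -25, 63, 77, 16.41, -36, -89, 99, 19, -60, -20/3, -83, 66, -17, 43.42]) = [-89, -83, -60, -36, -25, -17, -20/3, -6, 6.74, 16.41, 19, 43.42, 63, 66, 77, 99]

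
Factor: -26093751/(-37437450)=2^(-1)*5^(-2)*1447^1*6011^1*249583^(-1)=8697917/12479150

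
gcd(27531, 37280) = 1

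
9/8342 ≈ 0.00108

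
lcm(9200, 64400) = 64400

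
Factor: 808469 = 17^1 * 19^1 * 2503^1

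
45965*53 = 2436145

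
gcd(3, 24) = 3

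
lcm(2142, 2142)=2142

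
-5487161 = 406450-5893611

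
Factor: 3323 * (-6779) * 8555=-1 * 5^1 * 29^1 * 59^1 * 3323^1 * 6779^1=-192715208435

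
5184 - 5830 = -646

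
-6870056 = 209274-7079330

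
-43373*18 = -780714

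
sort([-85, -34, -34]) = [-85, -34, -34]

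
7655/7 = 1093 + 4/7 ≈ 1093.57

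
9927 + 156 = 10083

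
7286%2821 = 1644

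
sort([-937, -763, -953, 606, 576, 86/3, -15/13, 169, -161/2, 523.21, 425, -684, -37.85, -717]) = [-953, -937, -763, -717, -684, -161/2, -37.85, -15/13, 86/3, 169, 425, 523.21, 576, 606]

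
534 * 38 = 20292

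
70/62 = 35/31 ≈ 1.13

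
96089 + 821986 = 918075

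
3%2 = 1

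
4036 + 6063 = 10099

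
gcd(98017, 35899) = 1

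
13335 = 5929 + 7406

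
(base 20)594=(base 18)6d6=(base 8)4210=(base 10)2184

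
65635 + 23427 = 89062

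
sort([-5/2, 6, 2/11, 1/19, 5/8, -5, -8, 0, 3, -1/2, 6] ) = [-8, -5, -5/2, -1/2, 0, 1/19, 2/11, 5/8, 3, 6, 6] 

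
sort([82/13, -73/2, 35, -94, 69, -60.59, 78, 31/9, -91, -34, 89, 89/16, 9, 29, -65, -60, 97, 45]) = [-94, -91, -65, -60.59, -60, -73/2, -34, 31/9, 89/16, 82/13, 9, 29, 35, 45, 69, 78, 89, 97]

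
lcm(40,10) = 40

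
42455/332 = 127 + 291/332≈127.88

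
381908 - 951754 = -569846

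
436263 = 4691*93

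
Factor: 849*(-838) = -1*2^1*3^1*283^1*419^1 = -711462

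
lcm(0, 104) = 0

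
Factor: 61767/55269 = 3^(-1)*23^(-1)*89^(-1)*6863^1 = 6863/6141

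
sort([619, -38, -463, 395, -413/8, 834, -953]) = [-953, -463, -413/8, -38, 395, 619, 834]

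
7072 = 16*442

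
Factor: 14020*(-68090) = -1*2^3*5^2*11^1*619^1*701^1 = -954621800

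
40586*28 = 1136408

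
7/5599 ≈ 0.00125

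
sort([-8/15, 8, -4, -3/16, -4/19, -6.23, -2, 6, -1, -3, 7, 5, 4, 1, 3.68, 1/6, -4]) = [-6.23, -4, -4, -3, -2, -1, -8/15, -4/19, -3/16, 1/6, 1, 3.68, 4, 5, 6, 7, 8]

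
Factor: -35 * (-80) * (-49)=-1 * 2^4 * 5^2 * 7^3=-137200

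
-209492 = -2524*83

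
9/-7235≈-0.00124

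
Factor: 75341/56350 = 2^(-1)*5^(-2)*7^(-1)*23^(-1)*47^1*229^1 = 10763/8050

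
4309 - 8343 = -4034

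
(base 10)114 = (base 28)42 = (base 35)39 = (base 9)136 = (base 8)162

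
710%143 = 138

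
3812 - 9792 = -5980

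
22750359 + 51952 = 22802311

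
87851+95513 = 183364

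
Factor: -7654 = -1*2^1*43^1*89^1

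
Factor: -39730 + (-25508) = -1*2^1*3^1*83^1*131^1 = -65238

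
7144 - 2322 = 4822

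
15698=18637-2939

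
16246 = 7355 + 8891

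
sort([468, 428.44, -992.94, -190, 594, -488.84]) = [-992.94, -488.84, -190, 428.44, 468, 594]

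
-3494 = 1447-4941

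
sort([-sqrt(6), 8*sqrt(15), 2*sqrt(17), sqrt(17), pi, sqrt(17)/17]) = [-sqrt(6), sqrt(17)/17, pi, sqrt(17), 2*sqrt(17), 8*sqrt(15)]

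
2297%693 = 218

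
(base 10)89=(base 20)49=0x59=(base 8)131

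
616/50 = 308/25 = 12.32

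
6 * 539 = 3234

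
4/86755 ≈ 0.0000461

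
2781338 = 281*9898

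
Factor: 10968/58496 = 2^(-4)*3^1 = 3/16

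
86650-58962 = 27688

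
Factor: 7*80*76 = 2^6*5^1*7^1*19^1 = 42560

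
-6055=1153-7208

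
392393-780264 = -387871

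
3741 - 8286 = -4545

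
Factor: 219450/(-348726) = -1*5^2*11^1*19^(-1)*23^(-1) = -275/437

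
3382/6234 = 1691/3117 ≈ 0.543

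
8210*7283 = 59793430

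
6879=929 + 5950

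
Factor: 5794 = 2^1*2897^1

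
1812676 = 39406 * 46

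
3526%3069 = 457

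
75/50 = 3/2 = 1.50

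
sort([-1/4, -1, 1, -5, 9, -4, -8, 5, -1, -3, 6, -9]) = [-9, -8, -5, -4, -3, -1, -1, -1/4, 1, 5, 6, 9]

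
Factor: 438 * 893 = 2^1 * 3^1 * 19^1 * 47^1 * 73^1 = 391134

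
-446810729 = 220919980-667730709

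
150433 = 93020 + 57413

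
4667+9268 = 13935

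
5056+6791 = 11847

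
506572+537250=1043822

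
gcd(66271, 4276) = 1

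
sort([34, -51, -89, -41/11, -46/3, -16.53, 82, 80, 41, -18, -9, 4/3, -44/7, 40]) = [-89, -51, -18, -16.53, -46/3, -9, -44/7, -41/11, 4/3, 34, 40, 41, 80, 82]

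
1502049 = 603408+898641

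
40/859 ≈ 0.0466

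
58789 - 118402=-59613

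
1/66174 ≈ 0.0000151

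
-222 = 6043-6265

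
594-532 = 62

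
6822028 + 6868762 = 13690790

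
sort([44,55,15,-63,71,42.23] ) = [-63,15,42.23,44,55,71] 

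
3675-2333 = 1342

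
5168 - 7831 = -2663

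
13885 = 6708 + 7177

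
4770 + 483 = 5253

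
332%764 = 332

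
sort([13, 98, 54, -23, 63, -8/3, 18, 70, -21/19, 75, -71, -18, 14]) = [-71, -23, -18, -8/3, -21/19, 13, 14, 18, 54, 63, 70, 75, 98]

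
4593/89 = 51+54/89 ≈ 51.61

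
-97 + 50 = -47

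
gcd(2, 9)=1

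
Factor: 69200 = 2^4 * 5^2 * 173^1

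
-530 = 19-549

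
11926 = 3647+8279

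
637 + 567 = 1204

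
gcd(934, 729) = 1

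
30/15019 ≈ 0.00200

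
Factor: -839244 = -1 * 2^2 * 3^1 * 7^1 * 97^1 * 103^1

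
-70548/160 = -440 - 37/40 ≈ -440.93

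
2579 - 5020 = -2441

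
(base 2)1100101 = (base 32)35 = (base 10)101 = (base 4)1211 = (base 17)5g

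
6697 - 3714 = 2983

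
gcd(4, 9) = 1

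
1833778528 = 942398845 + 891379683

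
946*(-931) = -880726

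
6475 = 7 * 925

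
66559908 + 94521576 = 161081484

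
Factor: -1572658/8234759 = -1*2^1*13^(-1)*23^(-1)*27541^(-1)*786329^1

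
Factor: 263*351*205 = 3^3*5^1*13^1*41^1*263^1 = 18924165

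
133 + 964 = 1097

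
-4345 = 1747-6092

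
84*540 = 45360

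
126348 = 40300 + 86048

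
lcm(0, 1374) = 0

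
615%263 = 89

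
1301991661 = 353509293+948482368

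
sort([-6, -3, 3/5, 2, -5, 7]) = [-6, -5, -3, 3/5, 2, 7]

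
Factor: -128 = -1*2^7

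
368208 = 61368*6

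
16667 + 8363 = 25030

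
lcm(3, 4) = 12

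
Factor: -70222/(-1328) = 2^(-3) * 83^(-1) * 35111^1 = 35111/664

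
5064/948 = 422/79 ≈ 5.34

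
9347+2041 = 11388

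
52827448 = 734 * 71972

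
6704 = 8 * 838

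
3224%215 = 214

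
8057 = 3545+4512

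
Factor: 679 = 7^1*97^1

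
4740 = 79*60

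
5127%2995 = 2132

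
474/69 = 6 + 20/23 ≈ 6.87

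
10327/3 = 3442 + 1/3 ≈ 3442.33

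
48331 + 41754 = 90085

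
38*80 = 3040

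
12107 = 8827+3280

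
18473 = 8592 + 9881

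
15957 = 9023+6934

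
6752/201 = 33 + 119/201 ≈ 33.59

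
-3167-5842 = -9009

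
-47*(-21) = 987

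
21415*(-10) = -214150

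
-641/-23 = 27 + 20/23 ≈ 27.87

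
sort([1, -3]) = [-3, 1]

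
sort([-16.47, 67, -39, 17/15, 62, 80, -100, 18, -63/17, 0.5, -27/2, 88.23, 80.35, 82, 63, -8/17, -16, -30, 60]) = [-100, -39, -30, -16.47, -16, -27/2, -63/17, -8/17, 0.5, 17/15, 18, 60, 62, 63, 67, 80, 80.35, 82, 88.23]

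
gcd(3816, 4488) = 24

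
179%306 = 179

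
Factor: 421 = 421^1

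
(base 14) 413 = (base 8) 1441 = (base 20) 201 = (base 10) 801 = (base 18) 289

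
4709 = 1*4709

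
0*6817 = 0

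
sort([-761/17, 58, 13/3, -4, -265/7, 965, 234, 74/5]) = [-761/17, -265/7, -4, 13/3, 74/5, 58, 234, 965]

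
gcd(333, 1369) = 37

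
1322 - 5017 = -3695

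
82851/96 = 27617/32 ≈ 863.03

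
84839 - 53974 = 30865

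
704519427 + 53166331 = 757685758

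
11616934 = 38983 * 298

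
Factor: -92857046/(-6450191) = 2^1*11^(-1)*17^(-2)*41^1*2029^(-1)*1132403^1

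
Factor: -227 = -1*227^1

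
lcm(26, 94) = 1222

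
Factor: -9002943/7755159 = -1*3^1*137^(-1)*701^1*1427^1*18869^(-1) = -3000981/2585053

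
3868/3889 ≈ 0.995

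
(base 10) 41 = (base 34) 17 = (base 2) 101001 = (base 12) 35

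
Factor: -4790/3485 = -1*2^1*17^(-1)*41^(-1)*479^1 = -958/697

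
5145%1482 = 699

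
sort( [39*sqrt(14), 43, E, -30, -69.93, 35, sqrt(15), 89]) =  [-69.93, -30, E, sqrt(15), 35, 43, 89, 39*sqrt(14)]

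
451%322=129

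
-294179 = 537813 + -831992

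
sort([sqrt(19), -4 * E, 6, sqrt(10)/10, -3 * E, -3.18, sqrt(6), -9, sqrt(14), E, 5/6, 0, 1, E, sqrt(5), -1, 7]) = [-4 * E, -9, -3 * E, -3.18, -1, 0, sqrt(10)/10, 5/6, 1, sqrt(5), sqrt(6), E, E, sqrt(14), sqrt(19), 6, 7]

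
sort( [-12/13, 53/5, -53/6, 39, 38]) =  [-53/6, -12/13, 53/5, 38, 39]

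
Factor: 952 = 2^3*7^1*17^1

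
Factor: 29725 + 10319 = 2^2 * 3^1 * 47^1 * 71^1 = 40044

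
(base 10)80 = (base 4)1100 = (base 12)68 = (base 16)50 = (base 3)2222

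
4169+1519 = 5688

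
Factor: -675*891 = -1*3^7*5^2*11^1 = -601425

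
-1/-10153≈0.0000985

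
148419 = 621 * 239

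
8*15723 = 125784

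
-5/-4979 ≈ 0.00100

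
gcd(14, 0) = 14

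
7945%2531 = 352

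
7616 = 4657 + 2959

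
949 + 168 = 1117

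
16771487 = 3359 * 4993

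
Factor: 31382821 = 101^1 * 310721^1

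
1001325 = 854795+146530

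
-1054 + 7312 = 6258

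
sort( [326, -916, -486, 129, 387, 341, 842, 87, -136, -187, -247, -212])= [-916, -486, -247, -212, -187, -136, 87, 129, 326, 341, 387, 842]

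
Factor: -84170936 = -1 * 2^3 * 2531^1 * 4157^1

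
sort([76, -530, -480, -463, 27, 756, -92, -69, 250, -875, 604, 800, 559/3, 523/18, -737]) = [-875, -737, -530, -480, -463, -92, -69, 27, 523/18, 76, 559/3, 250, 604, 756, 800]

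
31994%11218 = 9558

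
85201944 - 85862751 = -660807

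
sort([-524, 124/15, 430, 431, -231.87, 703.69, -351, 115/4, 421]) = [-524, -351, -231.87, 124/15, 115/4, 421, 430, 431, 703.69]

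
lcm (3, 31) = 93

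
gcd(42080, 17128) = 8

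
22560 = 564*40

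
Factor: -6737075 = -1*5^2*31^1*8693^1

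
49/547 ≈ 0.0896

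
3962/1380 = 1981/690 ≈ 2.87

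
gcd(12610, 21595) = 5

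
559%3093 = 559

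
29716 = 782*38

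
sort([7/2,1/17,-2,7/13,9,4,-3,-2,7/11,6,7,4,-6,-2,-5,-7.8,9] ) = [-7.8,-6,-5,-3,-2,-2,-2,1/17,7/13,7/11,7/2,4,4,6,7,9,9] 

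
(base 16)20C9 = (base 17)1C0C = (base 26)CAL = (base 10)8393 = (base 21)J0E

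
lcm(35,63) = 315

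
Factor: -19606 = -1 * 2^1 * 9803^1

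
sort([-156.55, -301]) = [-301, -156.55]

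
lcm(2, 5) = 10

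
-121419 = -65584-55835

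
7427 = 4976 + 2451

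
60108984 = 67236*894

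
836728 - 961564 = -124836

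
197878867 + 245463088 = 443341955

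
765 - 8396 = -7631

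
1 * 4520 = 4520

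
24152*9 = 217368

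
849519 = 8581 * 99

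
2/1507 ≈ 0.00133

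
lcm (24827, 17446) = 645502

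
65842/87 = 756 + 70/87 ≈ 756.80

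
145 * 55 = 7975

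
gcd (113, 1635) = 1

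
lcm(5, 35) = 35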